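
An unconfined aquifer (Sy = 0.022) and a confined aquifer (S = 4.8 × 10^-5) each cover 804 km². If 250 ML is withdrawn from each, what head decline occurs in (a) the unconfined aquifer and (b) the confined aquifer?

A = 804 km² = 8.04 × 10^8 m²
ΔV = 250 ML = 2.5 × 10^5 m³
Unconfined: Δh_u = ΔV/(Sy·A) = 2.5 × 10^5/(0.022 × 8.04 × 10^8) = 0.01413 m
Confined: Δh_c = ΔV/(S·A) = 2.5 × 10^5/(4.8 × 10^-5 × 8.04 × 10^8) = 6.478 m

Δh_u ≈ 0.0141 m; Δh_c ≈ 6.48 m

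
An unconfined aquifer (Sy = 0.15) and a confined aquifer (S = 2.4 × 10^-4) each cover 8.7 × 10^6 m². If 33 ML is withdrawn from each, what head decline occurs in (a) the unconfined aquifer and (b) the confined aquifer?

ΔV = 33 ML = 33000 m³
Unconfined: Δh_u = ΔV/(Sy·A) = 33000/(0.15 × 8.7 × 10^6) = 0.02529 m
Confined: Δh_c = ΔV/(S·A) = 33000/(2.4 × 10^-4 × 8.7 × 10^6) = 15.8 m

Δh_u ≈ 0.0253 m; Δh_c ≈ 15.8 m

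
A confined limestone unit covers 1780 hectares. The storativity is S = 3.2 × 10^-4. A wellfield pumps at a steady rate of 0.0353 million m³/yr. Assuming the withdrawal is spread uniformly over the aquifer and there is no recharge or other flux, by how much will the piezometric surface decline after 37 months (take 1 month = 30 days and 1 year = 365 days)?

Δh ≈ 18.8 m

A = 1780 hectares = 1.78 × 10^7 m²
Q = 0.0353 million m³/yr = 96.71 m³/d
t = 37 months = 1110 d
ΔV = Q × t = 96.71 m³/d × 1110 d = 1.074 × 10^5 m³
Δh = ΔV / (S × A) = 1.074 × 10^5 / (3.2 × 10^-4 × 1.78 × 10^7) = 18.85 m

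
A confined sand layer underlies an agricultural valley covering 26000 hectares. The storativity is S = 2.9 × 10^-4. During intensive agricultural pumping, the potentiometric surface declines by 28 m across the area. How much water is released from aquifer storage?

A = 26000 hectares = 2.6 × 10^8 m²
ΔV = S × A × Δh = 2.9 × 10^-4 × 2.6 × 10^8 m² × 28 m = 2.111 × 10^6 m³

ΔV ≈ 2.11 × 10^6 m³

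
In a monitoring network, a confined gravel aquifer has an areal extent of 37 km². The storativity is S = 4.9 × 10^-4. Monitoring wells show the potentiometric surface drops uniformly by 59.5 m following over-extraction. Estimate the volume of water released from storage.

ΔV ≈ 1.08 × 10^6 m³

A = 37 km² = 3.7 × 10^7 m²
ΔV = S × A × Δh = 4.9 × 10^-4 × 3.7 × 10^7 m² × 59.5 m = 1.079 × 10^6 m³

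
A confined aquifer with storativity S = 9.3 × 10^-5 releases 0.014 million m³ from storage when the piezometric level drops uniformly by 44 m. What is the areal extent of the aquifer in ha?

A ≈ 342 ha

ΔV = 0.014 million m³ = 14000 m³
A = ΔV / (S × Δh) = 14000 / (9.3 × 10^-5 × 44) = 3.421 × 10^6 m²
A = 3.421 × 10^6 m² = 342.1 ha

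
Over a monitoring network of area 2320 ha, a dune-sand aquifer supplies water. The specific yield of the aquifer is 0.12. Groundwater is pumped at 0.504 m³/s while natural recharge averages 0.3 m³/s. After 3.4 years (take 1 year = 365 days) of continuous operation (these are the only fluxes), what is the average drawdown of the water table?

Δh ≈ 7.86 m

A = 2320 ha = 2.32 × 10^7 m²
Net abstraction = 0.504 − 0.3 = 0.204 m³/s
Q_net = 0.204 m³/s = 17630 m³/d
t = 3.4 years = 1241 d
ΔV = Q × t = 17630 m³/d × 1241 d = 2.187 × 10^7 m³
Δh = ΔV / (Sy × A) = 2.187 × 10^7 / (0.12 × 2.32 × 10^7) = 7.857 m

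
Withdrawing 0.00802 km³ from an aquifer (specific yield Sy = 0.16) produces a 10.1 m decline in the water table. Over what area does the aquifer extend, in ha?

A ≈ 496 ha

ΔV = 0.00802 km³ = 8.02 × 10^6 m³
A = ΔV / (Sy × Δh) = 8.02 × 10^6 / (0.16 × 10.1) = 4.963 × 10^6 m²
A = 4.963 × 10^6 m² = 496.3 ha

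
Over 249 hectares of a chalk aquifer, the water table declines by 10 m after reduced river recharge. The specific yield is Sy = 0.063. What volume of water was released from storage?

A = 249 hectares = 2.49 × 10^6 m²
ΔV = Sy × A × Δh = 0.063 × 2.49 × 10^6 m² × 10 m = 1.569 × 10^6 m³

ΔV ≈ 1.57 × 10^6 m³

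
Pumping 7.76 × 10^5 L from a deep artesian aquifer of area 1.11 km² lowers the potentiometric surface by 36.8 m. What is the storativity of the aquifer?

A = 1.11 km² = 1.11 × 10^6 m²
ΔV = 7.76 × 10^5 L = 776 m³
S = ΔV / (A × Δh) = 776 m³ / (1.11 × 10^6 m² × 36.8 m) = 1.9 × 10^-5

S ≈ 1.9 × 10^-5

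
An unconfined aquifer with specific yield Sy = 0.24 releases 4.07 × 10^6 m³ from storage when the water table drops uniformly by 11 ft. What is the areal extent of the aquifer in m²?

A ≈ 5.06 × 10^6 m²

Δh = 11 ft = 3.353 m
A = ΔV / (Sy × Δh) = 4.07 × 10^6 / (0.24 × 3.353) = 5.058 × 10^6 m²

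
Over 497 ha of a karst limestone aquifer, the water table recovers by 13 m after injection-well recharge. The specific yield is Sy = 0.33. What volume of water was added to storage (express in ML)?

ΔV ≈ 21300 ML

A = 497 ha = 4.97 × 10^6 m²
ΔV = Sy × A × Δh = 0.33 × 4.97 × 10^6 m² × 13 m = 2.132 × 10^7 m³
ΔV = 2.132 × 10^7 m³ = 21320 ML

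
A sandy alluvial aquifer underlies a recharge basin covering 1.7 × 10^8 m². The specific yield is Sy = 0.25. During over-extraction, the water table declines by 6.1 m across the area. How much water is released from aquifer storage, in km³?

ΔV ≈ 0.259 km³

ΔV = Sy × A × Δh = 0.25 × 1.7 × 10^8 m² × 6.1 m = 2.592 × 10^8 m³
ΔV = 2.592 × 10^8 m³ = 0.2592 km³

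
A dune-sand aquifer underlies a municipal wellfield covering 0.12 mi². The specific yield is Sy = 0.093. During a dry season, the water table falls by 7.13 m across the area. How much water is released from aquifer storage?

ΔV ≈ 2.06 × 10^5 m³

A = 0.12 mi² = 3.108 × 10^5 m²
ΔV = Sy × A × Δh = 0.093 × 3.108 × 10^5 m² × 7.13 m = 2.061 × 10^5 m³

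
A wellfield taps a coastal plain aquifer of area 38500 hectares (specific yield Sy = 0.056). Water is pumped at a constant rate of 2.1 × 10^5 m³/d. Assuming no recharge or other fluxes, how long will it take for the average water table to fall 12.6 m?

t ≈ 1290 days

A = 38500 hectares = 3.85 × 10^8 m²
ΔV = Sy × A × Δh = 0.056 × 3.85 × 10^8 × 12.6 = 2.717 × 10^8 m³
t = ΔV / Q = 2.717 × 10^8 m³ / 2.1 × 10^5 m³/d = 1294 d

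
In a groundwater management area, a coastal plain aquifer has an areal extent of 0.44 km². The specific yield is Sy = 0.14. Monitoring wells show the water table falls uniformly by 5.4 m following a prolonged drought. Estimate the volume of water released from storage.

ΔV ≈ 3.33 × 10^5 m³

A = 0.44 km² = 4.4 × 10^5 m²
ΔV = Sy × A × Δh = 0.14 × 4.4 × 10^5 m² × 5.4 m = 3.326 × 10^5 m³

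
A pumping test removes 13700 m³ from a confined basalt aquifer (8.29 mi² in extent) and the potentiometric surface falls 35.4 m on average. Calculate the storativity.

A = 8.29 mi² = 2.147 × 10^7 m²
S = ΔV / (A × Δh) = 13700 m³ / (2.147 × 10^7 m² × 35.4 m) = 1.802 × 10^-5

S ≈ 1.8 × 10^-5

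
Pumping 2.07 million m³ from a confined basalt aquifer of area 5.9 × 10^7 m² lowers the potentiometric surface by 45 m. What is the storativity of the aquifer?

ΔV = 2.07 million m³ = 2.07 × 10^6 m³
S = ΔV / (A × Δh) = 2.07 × 10^6 m³ / (5.9 × 10^7 m² × 45 m) = 7.797 × 10^-4

S ≈ 7.8 × 10^-4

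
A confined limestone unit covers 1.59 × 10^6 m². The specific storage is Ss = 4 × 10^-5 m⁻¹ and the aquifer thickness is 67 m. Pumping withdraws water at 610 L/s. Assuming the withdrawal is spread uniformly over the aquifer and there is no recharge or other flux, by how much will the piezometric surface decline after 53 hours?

S = Ss × b = 4 × 10^-5 m⁻¹ × 67 m = 2.68 × 10^-3
Q = 610 L/s = 52700 m³/d
t = 53 hours = 2.208 d
ΔV = Q × t = 52700 m³/d × 2.208 d = 1.164 × 10^5 m³
Δh = ΔV / (S × A) = 1.164 × 10^5 / (0.00268 × 1.59 × 10^6) = 27.31 m

Δh ≈ 27.3 m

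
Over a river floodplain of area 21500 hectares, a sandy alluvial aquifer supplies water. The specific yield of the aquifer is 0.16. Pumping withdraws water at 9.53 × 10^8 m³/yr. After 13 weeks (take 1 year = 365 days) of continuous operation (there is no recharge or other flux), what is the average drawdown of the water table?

Δh ≈ 6.91 m

A = 21500 hectares = 2.15 × 10^8 m²
Q = 9.53 × 10^8 m³/yr = 2.611 × 10^6 m³/d
t = 13 weeks = 91 d
ΔV = Q × t = 2.611 × 10^6 m³/d × 91 d = 2.376 × 10^8 m³
Δh = ΔV / (Sy × A) = 2.376 × 10^8 / (0.16 × 2.15 × 10^8) = 6.907 m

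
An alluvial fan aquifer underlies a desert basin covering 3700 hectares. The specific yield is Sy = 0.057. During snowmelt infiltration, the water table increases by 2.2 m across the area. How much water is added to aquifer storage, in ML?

ΔV ≈ 4640 ML

A = 3700 hectares = 3.7 × 10^7 m²
ΔV = Sy × A × Δh = 0.057 × 3.7 × 10^7 m² × 2.2 m = 4.64 × 10^6 m³
ΔV = 4.64 × 10^6 m³ = 4640 ML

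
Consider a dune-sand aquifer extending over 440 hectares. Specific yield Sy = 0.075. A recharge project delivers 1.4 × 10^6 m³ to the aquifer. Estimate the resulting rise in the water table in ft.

Δh ≈ 13.9 ft

A = 440 hectares = 4.4 × 10^6 m²
Δh = ΔV / (Sy × A) = 1.4 × 10^6 m³ / (0.075 × 4.4 × 10^6 m²) = 4.242 m
Δh = 4.242 m = 13.92 ft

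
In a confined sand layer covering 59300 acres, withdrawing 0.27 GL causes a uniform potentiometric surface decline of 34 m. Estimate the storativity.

S ≈ 3.3 × 10^-5

A = 59300 acres = 2.4 × 10^8 m²
ΔV = 0.27 GL = 2.7 × 10^5 m³
S = ΔV / (A × Δh) = 2.7 × 10^5 m³ / (2.4 × 10^8 m² × 34 m) = 3.309 × 10^-5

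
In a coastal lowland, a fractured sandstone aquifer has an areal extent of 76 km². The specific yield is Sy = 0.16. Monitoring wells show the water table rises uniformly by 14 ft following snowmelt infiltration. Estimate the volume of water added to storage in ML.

A = 76 km² = 7.6 × 10^7 m²
Δh = 14 ft = 4.267 m
ΔV = Sy × A × Δh = 0.16 × 7.6 × 10^7 m² × 4.267 m = 5.189 × 10^7 m³
ΔV = 5.189 × 10^7 m³ = 51890 ML

ΔV ≈ 51900 ML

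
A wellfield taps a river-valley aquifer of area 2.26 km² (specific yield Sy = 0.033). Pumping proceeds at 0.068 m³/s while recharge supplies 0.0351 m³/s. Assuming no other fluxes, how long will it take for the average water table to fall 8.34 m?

t ≈ 219 days

A = 2.26 km² = 2.26 × 10^6 m²
ΔV = Sy × A × Δh = 0.033 × 2.26 × 10^6 × 8.34 = 6.22 × 10^5 m³
Net withdrawal = 0.068 − 0.0351 = 0.0329 m³/s = 2843 m³/d
t = ΔV / Q = 6.22 × 10^5 m³ / 2843 m³/d = 218.8 d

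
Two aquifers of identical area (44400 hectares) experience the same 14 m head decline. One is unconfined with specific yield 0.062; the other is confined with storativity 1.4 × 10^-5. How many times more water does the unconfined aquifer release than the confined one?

ΔV_u / ΔV_c ≈ 4430

A = 44400 hectares = 4.44 × 10^8 m²
Unconfined: ΔV_u = Sy × A × Δh = 0.062 × 4.44 × 10^8 × 14 = 3.854 × 10^8 m³
Confined: ΔV_c = S × A × Δh = 1.4 × 10^-5 × 4.44 × 10^8 × 14 = 87020 m³
Ratio = ΔV_u / ΔV_c = Sy / S = 0.062 / 1.4 × 10^-5 = 4429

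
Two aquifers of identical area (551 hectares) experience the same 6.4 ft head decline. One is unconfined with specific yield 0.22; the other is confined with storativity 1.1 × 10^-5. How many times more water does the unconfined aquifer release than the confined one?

ΔV_u / ΔV_c ≈ 20000

A = 551 hectares = 5.51 × 10^6 m²
Δh = 6.4 ft = 1.951 m
Unconfined: ΔV_u = Sy × A × Δh = 0.22 × 5.51 × 10^6 × 1.951 = 2.365 × 10^6 m³
Confined: ΔV_c = S × A × Δh = 1.1 × 10^-5 × 5.51 × 10^6 × 1.951 = 118.2 m³
Ratio = ΔV_u / ΔV_c = Sy / S = 0.22 / 1.1 × 10^-5 = 20000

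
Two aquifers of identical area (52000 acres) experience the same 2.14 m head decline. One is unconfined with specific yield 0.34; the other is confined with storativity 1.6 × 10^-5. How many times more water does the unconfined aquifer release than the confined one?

ΔV_u / ΔV_c ≈ 21300

A = 52000 acres = 2.104 × 10^8 m²
Unconfined: ΔV_u = Sy × A × Δh = 0.34 × 2.104 × 10^8 × 2.14 = 1.531 × 10^8 m³
Confined: ΔV_c = S × A × Δh = 1.6 × 10^-5 × 2.104 × 10^8 × 2.14 = 7205 m³
Ratio = ΔV_u / ΔV_c = Sy / S = 0.34 / 1.6 × 10^-5 = 21250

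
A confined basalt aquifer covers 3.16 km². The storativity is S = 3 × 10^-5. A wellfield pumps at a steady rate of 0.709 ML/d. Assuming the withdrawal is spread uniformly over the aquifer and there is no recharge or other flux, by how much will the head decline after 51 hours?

A = 3.16 km² = 3.16 × 10^6 m²
Q = 0.709 ML/d = 709 m³/d
t = 51 hours = 2.125 d
ΔV = Q × t = 709 m³/d × 2.125 d = 1507 m³
Δh = ΔV / (S × A) = 1507 / (3 × 10^-5 × 3.16 × 10^6) = 15.89 m

Δh ≈ 15.9 m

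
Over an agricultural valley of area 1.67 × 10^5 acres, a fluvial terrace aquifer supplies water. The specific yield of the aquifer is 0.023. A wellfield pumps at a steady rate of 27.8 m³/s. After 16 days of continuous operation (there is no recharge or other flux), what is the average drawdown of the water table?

A = 1.67 × 10^5 acres = 6.758 × 10^8 m²
Q = 27.8 m³/s = 2.402 × 10^6 m³/d
ΔV = Q × t = 2.402 × 10^6 m³/d × 16 d = 3.843 × 10^7 m³
Δh = ΔV / (Sy × A) = 3.843 × 10^7 / (0.023 × 6.758 × 10^8) = 2.472 m

Δh ≈ 2.47 m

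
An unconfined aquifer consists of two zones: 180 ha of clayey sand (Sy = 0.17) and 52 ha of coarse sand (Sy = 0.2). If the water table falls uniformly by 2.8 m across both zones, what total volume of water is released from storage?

A₁ = 180 ha = 1.8 × 10^6 m²; A₂ = 52 ha = 5.2 × 10^5 m²
ΔV₁ = 0.17 × 1.8 × 10^6 × 2.8 = 8.568 × 10^5 m³
ΔV₂ = 0.2 × 5.2 × 10^5 × 2.8 = 2.912 × 10^5 m³
ΔV = ΔV₁ + ΔV₂ = 1.148 × 10^6 m³

ΔV ≈ 1.15 × 10^6 m³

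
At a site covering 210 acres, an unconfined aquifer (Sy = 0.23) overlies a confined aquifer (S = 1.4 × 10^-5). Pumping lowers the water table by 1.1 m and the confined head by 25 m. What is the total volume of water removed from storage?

A = 210 acres = 8.498 × 10^5 m²
Unconfined: ΔV_u = Sy × A × Δh_u = 0.23 × 8.498 × 10^5 × 1.1 = 2.15 × 10^5 m³
Confined: ΔV_c = S × A × Δh_c = 1.4 × 10^-5 × 8.498 × 10^5 × 25 = 297.4 m³
Total ΔV = 2.15 × 10^5 + 297.4 = 2.153 × 10^5 m³

ΔV ≈ 2.15 × 10^5 m³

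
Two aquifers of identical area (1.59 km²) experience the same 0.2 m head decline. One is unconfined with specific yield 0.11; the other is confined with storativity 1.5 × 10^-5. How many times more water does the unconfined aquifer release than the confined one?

A = 1.59 km² = 1.59 × 10^6 m²
Unconfined: ΔV_u = Sy × A × Δh = 0.11 × 1.59 × 10^6 × 0.2 = 34980 m³
Confined: ΔV_c = S × A × Δh = 1.5 × 10^-5 × 1.59 × 10^6 × 0.2 = 4.77 m³
Ratio = ΔV_u / ΔV_c = Sy / S = 0.11 / 1.5 × 10^-5 = 7333

ΔV_u / ΔV_c ≈ 7330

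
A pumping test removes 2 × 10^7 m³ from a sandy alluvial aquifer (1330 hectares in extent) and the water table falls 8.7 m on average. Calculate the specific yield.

A = 1330 hectares = 1.33 × 10^7 m²
Sy = ΔV / (A × Δh) = 2 × 10^7 m³ / (1.33 × 10^7 m² × 8.7 m) = 0.1728

Sy ≈ 0.17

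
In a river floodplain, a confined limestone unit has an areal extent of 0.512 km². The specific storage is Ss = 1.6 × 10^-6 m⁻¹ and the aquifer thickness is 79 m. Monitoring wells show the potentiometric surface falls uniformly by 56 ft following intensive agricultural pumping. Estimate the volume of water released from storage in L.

ΔV ≈ 1.1 × 10^6 L

S = Ss × b = 1.6 × 10^-6 m⁻¹ × 79 m = 1.264 × 10^-4
A = 0.512 km² = 5.12 × 10^5 m²
Δh = 56 ft = 17.07 m
ΔV = S × A × Δh = 1.264 × 10^-4 × 5.12 × 10^5 m² × 17.07 m = 1105 m³
ΔV = 1105 m³ = 1.105 × 10^6 L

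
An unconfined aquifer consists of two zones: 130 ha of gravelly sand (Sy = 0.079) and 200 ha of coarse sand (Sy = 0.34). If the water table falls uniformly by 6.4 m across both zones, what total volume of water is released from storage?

A₁ = 130 ha = 1.3 × 10^6 m²; A₂ = 200 ha = 2 × 10^6 m²
ΔV₁ = 0.079 × 1.3 × 10^6 × 6.4 = 6.573 × 10^5 m³
ΔV₂ = 0.34 × 2 × 10^6 × 6.4 = 4.352 × 10^6 m³
ΔV = ΔV₁ + ΔV₂ = 5.009 × 10^6 m³

ΔV ≈ 5.01 × 10^6 m³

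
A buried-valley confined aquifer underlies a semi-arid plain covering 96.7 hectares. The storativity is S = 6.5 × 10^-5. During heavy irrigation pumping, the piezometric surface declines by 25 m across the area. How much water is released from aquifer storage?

A = 96.7 hectares = 9.67 × 10^5 m²
ΔV = S × A × Δh = 6.5 × 10^-5 × 9.67 × 10^5 m² × 25 m = 1571 m³

ΔV ≈ 1570 m³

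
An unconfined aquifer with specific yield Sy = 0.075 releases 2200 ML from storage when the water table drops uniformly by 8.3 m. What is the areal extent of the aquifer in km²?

ΔV = 2200 ML = 2.2 × 10^6 m³
A = ΔV / (Sy × Δh) = 2.2 × 10^6 / (0.075 × 8.3) = 3.534 × 10^6 m²
A = 3.534 × 10^6 m² = 3.534 km²

A ≈ 3.53 km²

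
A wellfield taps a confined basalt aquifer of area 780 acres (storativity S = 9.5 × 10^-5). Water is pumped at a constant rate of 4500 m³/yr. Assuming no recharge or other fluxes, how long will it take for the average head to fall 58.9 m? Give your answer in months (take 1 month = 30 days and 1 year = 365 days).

A = 780 acres = 3.157 × 10^6 m²
ΔV = S × A × Δh = 9.5 × 10^-5 × 3.157 × 10^6 × 58.9 = 17660 m³
Q = 4500 m³/yr = 12.33 m³/d
t = ΔV / Q = 17660 m³ / 12.33 m³/d = 1433 d
t = 1433 d ≈ 47.75 months

t ≈ 47.8 months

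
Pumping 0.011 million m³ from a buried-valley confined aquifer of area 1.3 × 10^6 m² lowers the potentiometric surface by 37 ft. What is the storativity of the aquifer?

Δh = 37 ft = 11.28 m
ΔV = 0.011 million m³ = 11000 m³
S = ΔV / (A × Δh) = 11000 m³ / (1.3 × 10^6 m² × 11.28 m) = 7.503 × 10^-4

S ≈ 7.5 × 10^-4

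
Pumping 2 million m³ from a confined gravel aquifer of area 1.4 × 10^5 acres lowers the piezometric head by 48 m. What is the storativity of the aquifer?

S ≈ 7.4 × 10^-5

A = 1.4 × 10^5 acres = 5.666 × 10^8 m²
ΔV = 2 million m³ = 2 × 10^6 m³
S = ΔV / (A × Δh) = 2 × 10^6 m³ / (5.666 × 10^8 m² × 48 m) = 7.354 × 10^-5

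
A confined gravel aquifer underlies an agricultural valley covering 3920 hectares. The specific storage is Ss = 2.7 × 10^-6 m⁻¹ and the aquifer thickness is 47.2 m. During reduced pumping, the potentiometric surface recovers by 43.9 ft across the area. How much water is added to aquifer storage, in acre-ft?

S = Ss × b = 2.7 × 10^-6 m⁻¹ × 47.2 m = 1.274 × 10^-4
A = 3920 hectares = 3.92 × 10^7 m²
Δh = 43.9 ft = 13.38 m
ΔV = S × A × Δh = 1.274 × 10^-4 × 3.92 × 10^7 m² × 13.38 m = 66850 m³
ΔV = 66850 m³ = 54.19 acre-ft

ΔV ≈ 54.2 acre-ft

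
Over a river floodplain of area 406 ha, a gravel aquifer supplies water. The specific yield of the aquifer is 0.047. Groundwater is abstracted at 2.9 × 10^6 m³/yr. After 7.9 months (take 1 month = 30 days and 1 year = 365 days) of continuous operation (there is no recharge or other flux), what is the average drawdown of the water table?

Δh ≈ 9.87 m

A = 406 ha = 4.06 × 10^6 m²
Q = 2.9 × 10^6 m³/yr = 7945 m³/d
t = 7.9 months = 237 d
ΔV = Q × t = 7945 m³/d × 237 d = 1.883 × 10^6 m³
Δh = ΔV / (Sy × A) = 1.883 × 10^6 / (0.047 × 4.06 × 10^6) = 9.868 m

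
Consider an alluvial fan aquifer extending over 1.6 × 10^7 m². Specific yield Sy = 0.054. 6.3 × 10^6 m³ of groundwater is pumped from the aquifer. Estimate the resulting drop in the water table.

Δh = ΔV / (Sy × A) = 6.3 × 10^6 m³ / (0.054 × 1.6 × 10^7 m²) = 7.292 m

Δh ≈ 7.29 m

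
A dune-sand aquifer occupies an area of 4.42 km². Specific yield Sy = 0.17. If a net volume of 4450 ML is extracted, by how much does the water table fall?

A = 4.42 km² = 4.42 × 10^6 m²
ΔV = 4450 ML = 4.45 × 10^6 m³
Δh = ΔV / (Sy × A) = 4.45 × 10^6 m³ / (0.17 × 4.42 × 10^6 m²) = 5.922 m

Δh ≈ 5.92 m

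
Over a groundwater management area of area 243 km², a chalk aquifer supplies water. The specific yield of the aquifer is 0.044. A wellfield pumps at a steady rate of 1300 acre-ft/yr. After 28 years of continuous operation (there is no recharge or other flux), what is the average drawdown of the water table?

Δh ≈ 4.2 m

A = 243 km² = 2.43 × 10^8 m²
Q = 1300 acre-ft/yr = 4393 m³/d
t = 28 years = 10220 d
ΔV = Q × t = 4393 m³/d × 10220 d = 4.49 × 10^7 m³
Δh = ΔV / (Sy × A) = 4.49 × 10^7 / (0.044 × 2.43 × 10^8) = 4.199 m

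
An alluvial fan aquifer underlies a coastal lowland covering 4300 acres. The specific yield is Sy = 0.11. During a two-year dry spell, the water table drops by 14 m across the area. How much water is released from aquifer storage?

ΔV ≈ 2.68 × 10^7 m³

A = 4300 acres = 1.74 × 10^7 m²
ΔV = Sy × A × Δh = 0.11 × 1.74 × 10^7 m² × 14 m = 2.68 × 10^7 m³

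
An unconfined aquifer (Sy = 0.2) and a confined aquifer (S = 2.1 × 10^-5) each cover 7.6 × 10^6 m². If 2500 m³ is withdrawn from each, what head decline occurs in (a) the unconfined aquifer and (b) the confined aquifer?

Unconfined: Δh_u = ΔV/(Sy·A) = 2500/(0.2 × 7.6 × 10^6) = 0.001645 m
Confined: Δh_c = ΔV/(S·A) = 2500/(2.1 × 10^-5 × 7.6 × 10^6) = 15.66 m

Δh_u ≈ 0.00164 m; Δh_c ≈ 15.7 m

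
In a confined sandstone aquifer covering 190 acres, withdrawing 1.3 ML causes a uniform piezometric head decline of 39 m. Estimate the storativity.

A = 190 acres = 7.689 × 10^5 m²
ΔV = 1.3 ML = 1300 m³
S = ΔV / (A × Δh) = 1300 m³ / (7.689 × 10^5 m² × 39 m) = 4.335 × 10^-5

S ≈ 4.3 × 10^-5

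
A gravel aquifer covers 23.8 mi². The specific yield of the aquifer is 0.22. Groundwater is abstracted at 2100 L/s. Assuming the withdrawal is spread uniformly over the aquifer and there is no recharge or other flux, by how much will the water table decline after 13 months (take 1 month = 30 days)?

A = 23.8 mi² = 6.164 × 10^7 m²
Q = 2100 L/s = 1.814 × 10^5 m³/d
t = 13 months = 390 d
ΔV = Q × t = 1.814 × 10^5 m³/d × 390 d = 7.076 × 10^7 m³
Δh = ΔV / (Sy × A) = 7.076 × 10^7 / (0.22 × 6.164 × 10^7) = 5.218 m

Δh ≈ 5.22 m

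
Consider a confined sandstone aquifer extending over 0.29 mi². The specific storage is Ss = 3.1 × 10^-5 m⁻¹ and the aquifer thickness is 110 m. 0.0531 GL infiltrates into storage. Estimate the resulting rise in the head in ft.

Δh ≈ 68 ft

S = Ss × b = 3.1 × 10^-5 m⁻¹ × 110 m = 3.41 × 10^-3
A = 0.29 mi² = 7.511 × 10^5 m²
ΔV = 0.0531 GL = 53100 m³
Δh = ΔV / (S × A) = 53100 m³ / (0.00341 × 7.511 × 10^5 m²) = 20.73 m
Δh = 20.73 m = 68.02 ft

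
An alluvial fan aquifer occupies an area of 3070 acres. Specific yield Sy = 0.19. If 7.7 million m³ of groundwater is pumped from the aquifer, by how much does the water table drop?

A = 3070 acres = 1.242 × 10^7 m²
ΔV = 7.7 million m³ = 7.7 × 10^6 m³
Δh = ΔV / (Sy × A) = 7.7 × 10^6 m³ / (0.19 × 1.242 × 10^7 m²) = 3.262 m

Δh ≈ 3.26 m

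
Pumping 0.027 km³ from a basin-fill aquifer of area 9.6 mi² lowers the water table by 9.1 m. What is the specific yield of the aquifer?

Sy ≈ 0.12

A = 9.6 mi² = 2.486 × 10^7 m²
ΔV = 0.027 km³ = 2.7 × 10^7 m³
Sy = ΔV / (A × Δh) = 2.7 × 10^7 m³ / (2.486 × 10^7 m² × 9.1 m) = 0.1193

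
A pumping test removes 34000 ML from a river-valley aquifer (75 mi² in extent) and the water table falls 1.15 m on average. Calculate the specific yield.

A = 75 mi² = 1.942 × 10^8 m²
ΔV = 34000 ML = 3.4 × 10^7 m³
Sy = ΔV / (A × Δh) = 3.4 × 10^7 m³ / (1.942 × 10^8 m² × 1.15 m) = 0.1522

Sy ≈ 0.15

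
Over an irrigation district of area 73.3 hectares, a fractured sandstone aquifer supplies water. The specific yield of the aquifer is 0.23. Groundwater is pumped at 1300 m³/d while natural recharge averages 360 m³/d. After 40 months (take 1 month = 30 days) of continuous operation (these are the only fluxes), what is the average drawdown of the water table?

A = 73.3 hectares = 7.33 × 10^5 m²
Net abstraction = 1300 − 360 = 940 m³/d
t = 40 months = 1200 d
ΔV = Q × t = 940 m³/d × 1200 d = 1.128 × 10^6 m³
Δh = ΔV / (Sy × A) = 1.128 × 10^6 / (0.23 × 7.33 × 10^5) = 6.691 m

Δh ≈ 6.69 m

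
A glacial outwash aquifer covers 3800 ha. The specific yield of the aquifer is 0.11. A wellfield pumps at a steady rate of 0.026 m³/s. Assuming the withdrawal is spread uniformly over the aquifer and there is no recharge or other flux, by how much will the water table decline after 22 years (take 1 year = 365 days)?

A = 3800 ha = 3.8 × 10^7 m²
Q = 0.026 m³/s = 2246 m³/d
t = 22 years = 8030 d
ΔV = Q × t = 2246 m³/d × 8030 d = 1.804 × 10^7 m³
Δh = ΔV / (Sy × A) = 1.804 × 10^7 / (0.11 × 3.8 × 10^7) = 4.315 m

Δh ≈ 4.32 m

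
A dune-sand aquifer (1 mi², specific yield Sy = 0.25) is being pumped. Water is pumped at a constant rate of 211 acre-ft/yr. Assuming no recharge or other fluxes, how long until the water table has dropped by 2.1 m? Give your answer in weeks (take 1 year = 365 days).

t ≈ 272 weeks

A = 1 mi² = 2.59 × 10^6 m²
ΔV = Sy × A × Δh = 0.25 × 2.59 × 10^6 × 2.1 = 1.36 × 10^6 m³
Q = 211 acre-ft/yr = 713.1 m³/d
t = ΔV / Q = 1.36 × 10^6 m³ / 713.1 m³/d = 1907 d
t = 1907 d ≈ 272.4 weeks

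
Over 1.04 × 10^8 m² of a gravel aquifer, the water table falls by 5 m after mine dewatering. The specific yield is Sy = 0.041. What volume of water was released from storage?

ΔV ≈ 2.13 × 10^7 m³

ΔV = Sy × A × Δh = 0.041 × 1.04 × 10^8 m² × 5 m = 2.132 × 10^7 m³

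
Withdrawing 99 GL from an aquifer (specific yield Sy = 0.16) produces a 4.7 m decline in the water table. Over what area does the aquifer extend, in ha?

A ≈ 13200 ha

ΔV = 99 GL = 9.9 × 10^7 m³
A = ΔV / (Sy × Δh) = 9.9 × 10^7 / (0.16 × 4.7) = 1.316 × 10^8 m²
A = 1.316 × 10^8 m² = 13160 ha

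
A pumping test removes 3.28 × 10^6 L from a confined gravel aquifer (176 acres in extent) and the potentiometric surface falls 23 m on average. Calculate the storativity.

S ≈ 2 × 10^-4

A = 176 acres = 7.122 × 10^5 m²
ΔV = 3.28 × 10^6 L = 3280 m³
S = ΔV / (A × Δh) = 3280 m³ / (7.122 × 10^5 m² × 23 m) = 2.002 × 10^-4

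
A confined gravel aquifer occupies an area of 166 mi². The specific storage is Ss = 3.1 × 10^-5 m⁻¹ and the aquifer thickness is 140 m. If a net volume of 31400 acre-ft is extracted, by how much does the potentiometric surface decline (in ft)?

Δh ≈ 68.1 ft

S = Ss × b = 3.1 × 10^-5 m⁻¹ × 140 m = 4.34 × 10^-3
A = 166 mi² = 4.299 × 10^8 m²
ΔV = 31400 acre-ft = 3.873 × 10^7 m³
Δh = ΔV / (S × A) = 3.873 × 10^7 m³ / (0.00434 × 4.299 × 10^8 m²) = 20.76 m
Δh = 20.76 m = 68.1 ft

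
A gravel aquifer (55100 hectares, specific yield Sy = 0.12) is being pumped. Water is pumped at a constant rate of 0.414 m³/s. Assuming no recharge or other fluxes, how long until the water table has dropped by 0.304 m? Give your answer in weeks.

t ≈ 80.3 weeks

A = 55100 hectares = 5.51 × 10^8 m²
ΔV = Sy × A × Δh = 0.12 × 5.51 × 10^8 × 0.304 = 2.01 × 10^7 m³
Q = 0.414 m³/s = 35770 m³/d
t = ΔV / Q = 2.01 × 10^7 m³ / 35770 m³/d = 561.9 d
t = 561.9 d ≈ 80.28 weeks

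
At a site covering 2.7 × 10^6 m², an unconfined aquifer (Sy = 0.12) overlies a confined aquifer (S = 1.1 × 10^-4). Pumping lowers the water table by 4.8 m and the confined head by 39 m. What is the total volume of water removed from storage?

ΔV ≈ 1.57 × 10^6 m³

Unconfined: ΔV_u = Sy × A × Δh_u = 0.12 × 2.7 × 10^6 × 4.8 = 1.555 × 10^6 m³
Confined: ΔV_c = S × A × Δh_c = 1.1 × 10^-4 × 2.7 × 10^6 × 39 = 11580 m³
Total ΔV = 1.555 × 10^6 + 11580 = 1.567 × 10^6 m³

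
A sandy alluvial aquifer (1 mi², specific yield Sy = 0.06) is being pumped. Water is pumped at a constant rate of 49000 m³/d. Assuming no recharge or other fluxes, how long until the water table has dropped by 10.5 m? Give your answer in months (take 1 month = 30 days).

A = 1 mi² = 2.59 × 10^6 m²
ΔV = Sy × A × Δh = 0.06 × 2.59 × 10^6 × 10.5 = 1.632 × 10^6 m³
t = ΔV / Q = 1.632 × 10^6 m³ / 49000 m³/d = 33.3 d
t = 33.3 d ≈ 1.11 months

t ≈ 1.11 months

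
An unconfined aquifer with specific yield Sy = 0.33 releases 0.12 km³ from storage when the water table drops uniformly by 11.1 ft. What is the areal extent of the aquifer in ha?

Δh = 11.1 ft = 3.383 m
ΔV = 0.12 km³ = 1.2 × 10^8 m³
A = ΔV / (Sy × Δh) = 1.2 × 10^8 / (0.33 × 3.383) = 1.075 × 10^8 m²
A = 1.075 × 10^8 m² = 10750 ha

A ≈ 10700 ha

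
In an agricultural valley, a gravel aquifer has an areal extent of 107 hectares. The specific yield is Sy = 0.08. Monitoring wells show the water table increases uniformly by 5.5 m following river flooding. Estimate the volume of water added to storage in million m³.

ΔV ≈ 0.471 million m³

A = 107 hectares = 1.07 × 10^6 m²
ΔV = Sy × A × Δh = 0.08 × 1.07 × 10^6 m² × 5.5 m = 4.708 × 10^5 m³
ΔV = 4.708 × 10^5 m³ = 0.4708 million m³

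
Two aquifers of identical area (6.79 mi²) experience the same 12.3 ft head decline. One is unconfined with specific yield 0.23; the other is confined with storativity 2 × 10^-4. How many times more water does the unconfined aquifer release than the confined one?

ΔV_u / ΔV_c ≈ 1150

A = 6.79 mi² = 1.759 × 10^7 m²
Δh = 12.3 ft = 3.749 m
Unconfined: ΔV_u = Sy × A × Δh = 0.23 × 1.759 × 10^7 × 3.749 = 1.516 × 10^7 m³
Confined: ΔV_c = S × A × Δh = 2 × 10^-4 × 1.759 × 10^7 × 3.749 = 13190 m³
Ratio = ΔV_u / ΔV_c = Sy / S = 0.23 / 2 × 10^-4 = 1150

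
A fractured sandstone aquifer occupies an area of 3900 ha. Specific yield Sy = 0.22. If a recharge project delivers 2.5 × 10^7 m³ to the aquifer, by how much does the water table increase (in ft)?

Δh ≈ 9.56 ft

A = 3900 ha = 3.9 × 10^7 m²
Δh = ΔV / (Sy × A) = 2.5 × 10^7 m³ / (0.22 × 3.9 × 10^7 m²) = 2.914 m
Δh = 2.914 m = 9.56 ft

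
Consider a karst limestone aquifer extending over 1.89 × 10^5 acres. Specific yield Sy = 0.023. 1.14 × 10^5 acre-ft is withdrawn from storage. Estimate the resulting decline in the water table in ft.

A = 1.89 × 10^5 acres = 7.649 × 10^8 m²
ΔV = 1.14 × 10^5 acre-ft = 1.406 × 10^8 m³
Δh = ΔV / (Sy × A) = 1.406 × 10^8 m³ / (0.023 × 7.649 × 10^8 m²) = 7.993 m
Δh = 7.993 m = 26.22 ft

Δh ≈ 26.2 ft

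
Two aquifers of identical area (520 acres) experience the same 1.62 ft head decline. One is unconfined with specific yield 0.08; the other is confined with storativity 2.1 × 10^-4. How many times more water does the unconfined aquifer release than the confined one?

A = 520 acres = 2.104 × 10^6 m²
Δh = 1.62 ft = 0.4938 m
Unconfined: ΔV_u = Sy × A × Δh = 0.08 × 2.104 × 10^6 × 0.4938 = 83130 m³
Confined: ΔV_c = S × A × Δh = 2.1 × 10^-4 × 2.104 × 10^6 × 0.4938 = 218.2 m³
Ratio = ΔV_u / ΔV_c = Sy / S = 0.08 / 2.1 × 10^-4 = 381

ΔV_u / ΔV_c ≈ 381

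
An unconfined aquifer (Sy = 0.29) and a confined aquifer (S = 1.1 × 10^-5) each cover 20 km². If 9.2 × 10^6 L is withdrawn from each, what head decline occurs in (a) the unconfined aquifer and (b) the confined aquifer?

Δh_u ≈ 0.00159 m; Δh_c ≈ 41.8 m

A = 20 km² = 2 × 10^7 m²
ΔV = 9.2 × 10^6 L = 9200 m³
Unconfined: Δh_u = ΔV/(Sy·A) = 9200/(0.29 × 2 × 10^7) = 0.001586 m
Confined: Δh_c = ΔV/(S·A) = 9200/(1.1 × 10^-5 × 2 × 10^7) = 41.82 m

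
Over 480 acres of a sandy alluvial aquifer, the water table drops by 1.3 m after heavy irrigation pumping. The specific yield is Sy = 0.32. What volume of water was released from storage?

A = 480 acres = 1.942 × 10^6 m²
ΔV = Sy × A × Δh = 0.32 × 1.942 × 10^6 m² × 1.3 m = 8.081 × 10^5 m³

ΔV ≈ 8.08 × 10^5 m³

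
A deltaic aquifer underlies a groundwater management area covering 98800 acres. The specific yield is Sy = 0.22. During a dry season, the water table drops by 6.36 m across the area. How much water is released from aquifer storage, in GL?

ΔV ≈ 559 GL

A = 98800 acres = 3.998 × 10^8 m²
ΔV = Sy × A × Δh = 0.22 × 3.998 × 10^8 m² × 6.36 m = 5.594 × 10^8 m³
ΔV = 5.594 × 10^8 m³ = 559.4 GL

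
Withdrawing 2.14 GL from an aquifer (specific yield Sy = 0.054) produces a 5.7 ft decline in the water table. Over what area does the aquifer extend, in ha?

A ≈ 2280 ha

Δh = 5.7 ft = 1.737 m
ΔV = 2.14 GL = 2.14 × 10^6 m³
A = ΔV / (Sy × Δh) = 2.14 × 10^6 / (0.054 × 1.737) = 2.281 × 10^7 m²
A = 2.281 × 10^7 m² = 2281 ha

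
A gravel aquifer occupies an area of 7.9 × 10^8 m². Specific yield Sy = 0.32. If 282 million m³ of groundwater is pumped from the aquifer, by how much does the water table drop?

Δh ≈ 1.12 m

ΔV = 282 million m³ = 2.82 × 10^8 m³
Δh = ΔV / (Sy × A) = 2.82 × 10^8 m³ / (0.32 × 7.9 × 10^8 m²) = 1.116 m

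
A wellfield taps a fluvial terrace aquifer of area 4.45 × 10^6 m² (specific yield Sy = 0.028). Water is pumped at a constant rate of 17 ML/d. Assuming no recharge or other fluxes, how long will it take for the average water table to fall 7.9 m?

t ≈ 57.9 days

ΔV = Sy × A × Δh = 0.028 × 4.45 × 10^6 × 7.9 = 9.843 × 10^5 m³
Q = 17 ML/d = 17000 m³/d
t = ΔV / Q = 9.843 × 10^5 m³ / 17000 m³/d = 57.9 d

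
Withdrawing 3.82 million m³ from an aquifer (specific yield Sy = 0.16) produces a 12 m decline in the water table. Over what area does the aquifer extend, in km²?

A ≈ 1.99 km²

ΔV = 3.82 million m³ = 3.82 × 10^6 m³
A = ΔV / (Sy × Δh) = 3.82 × 10^6 / (0.16 × 12) = 1.99 × 10^6 m²
A = 1.99 × 10^6 m² = 1.99 km²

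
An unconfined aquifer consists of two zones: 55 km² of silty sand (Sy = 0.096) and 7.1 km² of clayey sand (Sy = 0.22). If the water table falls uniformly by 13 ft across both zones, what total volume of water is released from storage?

A₁ = 55 km² = 5.5 × 10^7 m²; A₂ = 7.1 km² = 7.1 × 10^6 m²
Δh = 13 ft = 3.962 m
ΔV₁ = 0.096 × 5.5 × 10^7 × 3.962 = 2.092 × 10^7 m³
ΔV₂ = 0.22 × 7.1 × 10^6 × 3.962 = 6.189 × 10^6 m³
ΔV = ΔV₁ + ΔV₂ = 2.711 × 10^7 m³

ΔV ≈ 2.71 × 10^7 m³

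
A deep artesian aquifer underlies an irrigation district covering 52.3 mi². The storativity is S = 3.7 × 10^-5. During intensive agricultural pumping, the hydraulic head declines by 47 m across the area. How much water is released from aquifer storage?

A = 52.3 mi² = 1.355 × 10^8 m²
ΔV = S × A × Δh = 3.7 × 10^-5 × 1.355 × 10^8 m² × 47 m = 2.356 × 10^5 m³

ΔV ≈ 2.36 × 10^5 m³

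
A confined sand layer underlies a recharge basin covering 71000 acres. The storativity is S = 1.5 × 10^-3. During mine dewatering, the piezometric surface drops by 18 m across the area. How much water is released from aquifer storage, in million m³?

ΔV ≈ 7.76 million m³

A = 71000 acres = 2.873 × 10^8 m²
ΔV = S × A × Δh = 0.0015 × 2.873 × 10^8 m² × 18 m = 7.758 × 10^6 m³
ΔV = 7.758 × 10^6 m³ = 7.758 million m³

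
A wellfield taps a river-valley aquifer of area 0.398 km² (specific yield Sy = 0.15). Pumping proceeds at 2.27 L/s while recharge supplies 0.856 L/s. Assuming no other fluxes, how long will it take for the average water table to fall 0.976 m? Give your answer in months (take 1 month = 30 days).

A = 0.398 km² = 3.98 × 10^5 m²
ΔV = Sy × A × Δh = 0.15 × 3.98 × 10^5 × 0.976 = 58270 m³
Net withdrawal = 2.27 − 0.856 = 1.414 L/s = 122.2 m³/d
t = ΔV / Q = 58270 m³ / 122.2 m³/d = 476.9 d
t = 476.9 d ≈ 15.9 months

t ≈ 15.9 months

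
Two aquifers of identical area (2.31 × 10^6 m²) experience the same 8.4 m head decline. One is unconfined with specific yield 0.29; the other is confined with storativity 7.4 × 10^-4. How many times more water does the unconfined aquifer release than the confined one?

Unconfined: ΔV_u = Sy × A × Δh = 0.29 × 2.31 × 10^6 × 8.4 = 5.627 × 10^6 m³
Confined: ΔV_c = S × A × Δh = 7.4 × 10^-4 × 2.31 × 10^6 × 8.4 = 14360 m³
Ratio = ΔV_u / ΔV_c = Sy / S = 0.29 / 7.4 × 10^-4 = 391.9

ΔV_u / ΔV_c ≈ 392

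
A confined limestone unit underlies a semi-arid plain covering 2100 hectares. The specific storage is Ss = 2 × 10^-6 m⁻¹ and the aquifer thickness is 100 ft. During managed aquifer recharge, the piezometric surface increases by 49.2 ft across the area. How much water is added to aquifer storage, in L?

b = 100 ft = 30.48 m
S = Ss × b = 2 × 10^-6 m⁻¹ × 30.48 m = 6.096 × 10^-5
A = 2100 hectares = 2.1 × 10^7 m²
Δh = 49.2 ft = 15 m
ΔV = S × A × Δh = 6.096 × 10^-5 × 2.1 × 10^7 m² × 15 m = 19200 m³
ΔV = 19200 m³ = 1.92 × 10^7 L

ΔV ≈ 1.92 × 10^7 L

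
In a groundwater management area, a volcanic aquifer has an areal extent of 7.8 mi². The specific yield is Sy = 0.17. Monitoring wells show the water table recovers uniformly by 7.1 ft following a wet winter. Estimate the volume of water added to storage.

A = 7.8 mi² = 2.02 × 10^7 m²
Δh = 7.1 ft = 2.164 m
ΔV = Sy × A × Δh = 0.17 × 2.02 × 10^7 m² × 2.164 m = 7.432 × 10^6 m³

ΔV ≈ 7.43 × 10^6 m³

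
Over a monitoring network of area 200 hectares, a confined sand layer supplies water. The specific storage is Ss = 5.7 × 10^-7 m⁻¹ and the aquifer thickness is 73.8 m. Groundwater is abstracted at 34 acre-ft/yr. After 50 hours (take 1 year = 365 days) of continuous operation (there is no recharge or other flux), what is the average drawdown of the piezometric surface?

Δh ≈ 2.85 m

S = Ss × b = 5.7 × 10^-7 m⁻¹ × 73.8 m = 4.207 × 10^-5
A = 200 hectares = 2 × 10^6 m²
Q = 34 acre-ft/yr = 114.9 m³/d
t = 50 hours = 2.083 d
ΔV = Q × t = 114.9 m³/d × 2.083 d = 239.4 m³
Δh = ΔV / (S × A) = 239.4 / (4.207 × 10^-5 × 2 × 10^6) = 2.845 m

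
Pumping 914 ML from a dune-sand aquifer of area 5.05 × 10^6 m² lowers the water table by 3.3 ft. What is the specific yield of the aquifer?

Δh = 3.3 ft = 1.006 m
ΔV = 914 ML = 9.14 × 10^5 m³
Sy = ΔV / (A × Δh) = 9.14 × 10^5 m³ / (5.05 × 10^6 m² × 1.006 m) = 0.1799

Sy ≈ 0.18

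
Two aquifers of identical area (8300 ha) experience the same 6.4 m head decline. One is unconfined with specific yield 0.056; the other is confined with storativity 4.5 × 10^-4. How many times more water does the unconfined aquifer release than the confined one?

A = 8300 ha = 8.3 × 10^7 m²
Unconfined: ΔV_u = Sy × A × Δh = 0.056 × 8.3 × 10^7 × 6.4 = 2.975 × 10^7 m³
Confined: ΔV_c = S × A × Δh = 4.5 × 10^-4 × 8.3 × 10^7 × 6.4 = 2.39 × 10^5 m³
Ratio = ΔV_u / ΔV_c = Sy / S = 0.056 / 4.5 × 10^-4 = 124.4

ΔV_u / ΔV_c ≈ 124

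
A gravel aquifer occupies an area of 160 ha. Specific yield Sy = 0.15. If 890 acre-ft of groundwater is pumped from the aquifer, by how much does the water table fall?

Δh ≈ 4.57 m

A = 160 ha = 1.6 × 10^6 m²
ΔV = 890 acre-ft = 1.098 × 10^6 m³
Δh = ΔV / (Sy × A) = 1.098 × 10^6 m³ / (0.15 × 1.6 × 10^6 m²) = 4.574 m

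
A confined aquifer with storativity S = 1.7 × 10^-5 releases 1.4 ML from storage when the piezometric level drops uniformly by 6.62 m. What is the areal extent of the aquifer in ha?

A ≈ 1240 ha

ΔV = 1.4 ML = 1400 m³
A = ΔV / (S × Δh) = 1400 / (1.7 × 10^-5 × 6.62) = 1.244 × 10^7 m²
A = 1.244 × 10^7 m² = 1244 ha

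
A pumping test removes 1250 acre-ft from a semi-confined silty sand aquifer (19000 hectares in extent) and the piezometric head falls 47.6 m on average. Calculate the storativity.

S ≈ 1.7 × 10^-4

A = 19000 hectares = 1.9 × 10^8 m²
ΔV = 1250 acre-ft = 1.542 × 10^6 m³
S = ΔV / (A × Δh) = 1.542 × 10^6 m³ / (1.9 × 10^8 m² × 47.6 m) = 1.705 × 10^-4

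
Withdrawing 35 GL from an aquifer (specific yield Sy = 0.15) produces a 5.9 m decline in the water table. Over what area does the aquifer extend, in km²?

A ≈ 39.5 km²

ΔV = 35 GL = 3.5 × 10^7 m³
A = ΔV / (Sy × Δh) = 3.5 × 10^7 / (0.15 × 5.9) = 3.955 × 10^7 m²
A = 3.955 × 10^7 m² = 39.55 km²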